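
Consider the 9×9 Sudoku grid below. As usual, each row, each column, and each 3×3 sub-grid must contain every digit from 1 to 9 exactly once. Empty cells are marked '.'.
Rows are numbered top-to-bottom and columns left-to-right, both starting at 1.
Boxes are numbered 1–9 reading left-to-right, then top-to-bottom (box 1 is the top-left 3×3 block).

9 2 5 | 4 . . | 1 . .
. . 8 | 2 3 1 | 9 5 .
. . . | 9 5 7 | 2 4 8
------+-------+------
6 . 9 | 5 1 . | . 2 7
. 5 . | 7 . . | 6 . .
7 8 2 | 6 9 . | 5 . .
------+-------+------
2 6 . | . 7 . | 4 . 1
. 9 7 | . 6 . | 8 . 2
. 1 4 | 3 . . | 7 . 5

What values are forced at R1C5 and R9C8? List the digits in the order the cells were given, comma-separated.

For R1C5:
  Row 1 already contains {1, 2, 4, 5, 9}.
  Column 5 already contains {1, 3, 5, 6, 7, 9}.
  Its 3×3 block (box 2) already contains {1, 2, 3, 4, 5, 7, 9}.
  The only value from 1–9 not eliminated is 8, so R1C5 = 8.
For R9C8:
  Consider where 6 can go in box 9.
  R7C8 is out (row 7 already has a 6).
  R8C8 is out (row 8 already has a 6).
  So the only cell in box 9 that can hold 6 is R9C8.
  So R9C8 = 6.

8,6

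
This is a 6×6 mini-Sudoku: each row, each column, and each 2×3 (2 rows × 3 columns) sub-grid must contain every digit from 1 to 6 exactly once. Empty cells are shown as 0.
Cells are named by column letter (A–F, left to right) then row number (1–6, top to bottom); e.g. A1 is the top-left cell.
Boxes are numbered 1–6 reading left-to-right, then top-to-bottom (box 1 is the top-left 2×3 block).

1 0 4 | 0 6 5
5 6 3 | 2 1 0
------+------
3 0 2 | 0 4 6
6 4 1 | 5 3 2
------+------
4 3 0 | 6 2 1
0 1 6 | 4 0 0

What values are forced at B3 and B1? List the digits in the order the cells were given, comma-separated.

5,2

For B3:
  Row 3 already contains {2, 3, 4, 6}.
  Column B already contains {1, 3, 4, 6}.
  Its 2×3 block (box 3) already contains {1, 2, 3, 4, 6}.
  The only value from 1–6 not eliminated is 5, so B3 = 5.
For B1:
  Row 1 already contains {1, 4, 5, 6}.
  Column B already contains {1, 3, 4, 6}.
  Its 2×3 block (box 1) already contains {1, 3, 4, 5, 6}.
  The only value from 1–6 not eliminated is 2, so B1 = 2.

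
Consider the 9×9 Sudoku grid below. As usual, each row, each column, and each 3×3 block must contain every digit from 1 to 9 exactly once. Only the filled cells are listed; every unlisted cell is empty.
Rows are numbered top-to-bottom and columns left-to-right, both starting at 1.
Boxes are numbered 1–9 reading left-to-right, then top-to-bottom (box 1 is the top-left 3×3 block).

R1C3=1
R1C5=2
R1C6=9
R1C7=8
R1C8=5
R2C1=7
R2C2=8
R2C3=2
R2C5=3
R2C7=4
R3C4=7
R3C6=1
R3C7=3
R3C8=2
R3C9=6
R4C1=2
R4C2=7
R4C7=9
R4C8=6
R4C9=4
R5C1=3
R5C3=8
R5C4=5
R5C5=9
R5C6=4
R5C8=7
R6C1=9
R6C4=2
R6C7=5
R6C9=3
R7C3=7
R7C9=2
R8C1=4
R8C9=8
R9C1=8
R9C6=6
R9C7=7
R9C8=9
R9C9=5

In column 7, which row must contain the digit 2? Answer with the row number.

Consider where 2 can go in column 7.
R7C7 is out (row 7 already has a 2).
R8C7 is out (box 9 already has a 2).
So the only cell in column 7 that can hold 2 is R5C7.
That is row 5.

5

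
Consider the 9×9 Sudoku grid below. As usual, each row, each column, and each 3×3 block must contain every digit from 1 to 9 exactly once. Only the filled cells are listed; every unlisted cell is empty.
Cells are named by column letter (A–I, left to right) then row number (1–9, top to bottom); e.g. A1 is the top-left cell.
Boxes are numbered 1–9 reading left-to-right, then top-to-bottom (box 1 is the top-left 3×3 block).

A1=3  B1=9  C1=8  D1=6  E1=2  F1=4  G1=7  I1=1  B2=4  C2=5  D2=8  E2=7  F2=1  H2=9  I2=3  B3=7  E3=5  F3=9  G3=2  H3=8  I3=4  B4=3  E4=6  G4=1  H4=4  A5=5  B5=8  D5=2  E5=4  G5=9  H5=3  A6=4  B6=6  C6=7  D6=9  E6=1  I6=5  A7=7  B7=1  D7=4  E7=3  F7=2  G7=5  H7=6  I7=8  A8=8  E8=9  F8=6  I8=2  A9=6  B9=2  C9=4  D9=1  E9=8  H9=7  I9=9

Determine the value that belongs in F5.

Row 5 already contains {2, 3, 4, 5, 8, 9}.
Column F already contains {1, 2, 4, 6, 9}.
Its 3×3 block (box 5) already contains {1, 2, 4, 6, 9}.
The only value from 1–9 not eliminated is 7, so F5 = 7.

7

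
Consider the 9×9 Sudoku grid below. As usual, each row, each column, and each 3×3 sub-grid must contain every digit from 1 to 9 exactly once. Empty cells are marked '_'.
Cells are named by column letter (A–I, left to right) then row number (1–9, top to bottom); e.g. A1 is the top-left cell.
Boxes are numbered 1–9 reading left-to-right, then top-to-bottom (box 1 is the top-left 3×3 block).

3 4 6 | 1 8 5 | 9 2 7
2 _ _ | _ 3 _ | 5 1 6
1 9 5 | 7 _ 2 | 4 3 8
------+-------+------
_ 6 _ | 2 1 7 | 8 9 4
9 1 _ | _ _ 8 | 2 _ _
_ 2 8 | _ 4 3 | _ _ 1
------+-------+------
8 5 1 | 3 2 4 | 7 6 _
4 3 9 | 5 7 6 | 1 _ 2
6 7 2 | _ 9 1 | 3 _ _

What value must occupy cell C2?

Row 2 already contains {1, 2, 3, 5, 6}.
Column C already contains {1, 2, 5, 6, 8, 9}.
Its 3×3 block (box 1) already contains {1, 2, 3, 4, 5, 6, 9}.
The only value from 1–9 not eliminated is 7, so C2 = 7.

7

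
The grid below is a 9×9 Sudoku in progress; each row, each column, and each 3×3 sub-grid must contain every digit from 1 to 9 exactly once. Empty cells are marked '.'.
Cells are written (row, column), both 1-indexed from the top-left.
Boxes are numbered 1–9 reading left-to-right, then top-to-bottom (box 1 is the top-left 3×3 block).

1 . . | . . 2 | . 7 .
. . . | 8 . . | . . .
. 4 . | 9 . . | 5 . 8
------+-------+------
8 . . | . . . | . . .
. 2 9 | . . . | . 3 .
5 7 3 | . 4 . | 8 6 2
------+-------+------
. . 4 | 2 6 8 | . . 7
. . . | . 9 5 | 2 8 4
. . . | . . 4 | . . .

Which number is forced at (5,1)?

Cell (5,1) itself could take any of {4, 6} by direct elimination.
Consider where 4 can go in column 1.
(2,1) is out (box 1 already has a 4).
(3,1) is out (row 3 already has a 4).
(7,1) is out (row 7 already has a 4).
(8,1) is out (row 8 already has a 4).
(9,1) is out (row 9 already has a 4).
So the only cell in column 1 that can hold 4 is (5,1).
Therefore (5,1) = 4.

4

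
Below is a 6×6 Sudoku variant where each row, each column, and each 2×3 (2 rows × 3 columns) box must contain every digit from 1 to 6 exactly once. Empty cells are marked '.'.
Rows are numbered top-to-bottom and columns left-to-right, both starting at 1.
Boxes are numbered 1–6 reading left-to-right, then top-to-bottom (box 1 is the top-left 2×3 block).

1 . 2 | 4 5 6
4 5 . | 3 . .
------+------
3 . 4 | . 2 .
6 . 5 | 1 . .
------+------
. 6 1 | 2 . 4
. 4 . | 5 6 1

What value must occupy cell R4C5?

Cell R4C5 itself could take any of {3, 4} by direct elimination.
Consider where 4 can go in row 4.
R4C2 is out (column 2 already has a 4).
R4C6 is out (column 6 already has a 4).
So the only cell in row 4 that can hold 4 is R4C5.
Therefore R4C5 = 4.

4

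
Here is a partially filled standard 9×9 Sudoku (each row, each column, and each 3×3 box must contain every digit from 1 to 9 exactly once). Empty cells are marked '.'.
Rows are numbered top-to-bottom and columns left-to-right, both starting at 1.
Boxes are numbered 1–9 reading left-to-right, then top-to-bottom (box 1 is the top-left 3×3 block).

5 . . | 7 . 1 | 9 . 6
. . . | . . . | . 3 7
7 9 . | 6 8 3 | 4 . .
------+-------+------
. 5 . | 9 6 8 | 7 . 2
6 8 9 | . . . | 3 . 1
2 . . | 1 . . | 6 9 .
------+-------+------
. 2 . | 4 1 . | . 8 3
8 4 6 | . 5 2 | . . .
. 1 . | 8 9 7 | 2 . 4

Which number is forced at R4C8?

4

Row 4 already contains {2, 5, 6, 7, 8, 9}.
Column 8 already contains {3, 8, 9}.
Its 3×3 block (box 6) already contains {1, 2, 3, 6, 7, 9}.
The only value from 1–9 not eliminated is 4, so R4C8 = 4.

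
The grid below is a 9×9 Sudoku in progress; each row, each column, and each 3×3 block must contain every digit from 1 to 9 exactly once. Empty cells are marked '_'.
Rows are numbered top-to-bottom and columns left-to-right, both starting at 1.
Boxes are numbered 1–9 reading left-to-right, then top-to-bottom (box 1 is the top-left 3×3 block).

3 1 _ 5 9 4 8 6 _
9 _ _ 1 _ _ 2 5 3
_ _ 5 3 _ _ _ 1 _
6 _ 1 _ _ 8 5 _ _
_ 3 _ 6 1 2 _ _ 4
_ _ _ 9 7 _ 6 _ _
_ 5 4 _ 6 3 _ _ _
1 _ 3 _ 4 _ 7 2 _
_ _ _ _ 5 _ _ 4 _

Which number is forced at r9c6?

Cell r9c6 itself could take any of {1, 7, 9} by direct elimination.
Consider where 1 can go in box 8.
r7c4 is out (column 4 already has a 1).
r8c4 is out (row 8 already has a 1).
r8c6 is out (row 8 already has a 1).
r9c4 is out (column 4 already has a 1).
So the only cell in box 8 that can hold 1 is r9c6.
Therefore r9c6 = 1.

1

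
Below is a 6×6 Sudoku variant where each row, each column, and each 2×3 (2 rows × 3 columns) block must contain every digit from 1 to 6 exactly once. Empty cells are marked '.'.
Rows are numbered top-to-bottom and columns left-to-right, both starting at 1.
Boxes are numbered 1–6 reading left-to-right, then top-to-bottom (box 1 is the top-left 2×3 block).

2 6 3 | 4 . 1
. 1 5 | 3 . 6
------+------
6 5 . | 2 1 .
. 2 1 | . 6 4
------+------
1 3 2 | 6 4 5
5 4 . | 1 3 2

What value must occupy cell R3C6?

3

Row 3 already contains {1, 2, 5, 6}.
Column 6 already contains {1, 2, 4, 5, 6}.
Its 2×3 block (box 4) already contains {1, 2, 4, 6}.
The only value from 1–6 not eliminated is 3, so R3C6 = 3.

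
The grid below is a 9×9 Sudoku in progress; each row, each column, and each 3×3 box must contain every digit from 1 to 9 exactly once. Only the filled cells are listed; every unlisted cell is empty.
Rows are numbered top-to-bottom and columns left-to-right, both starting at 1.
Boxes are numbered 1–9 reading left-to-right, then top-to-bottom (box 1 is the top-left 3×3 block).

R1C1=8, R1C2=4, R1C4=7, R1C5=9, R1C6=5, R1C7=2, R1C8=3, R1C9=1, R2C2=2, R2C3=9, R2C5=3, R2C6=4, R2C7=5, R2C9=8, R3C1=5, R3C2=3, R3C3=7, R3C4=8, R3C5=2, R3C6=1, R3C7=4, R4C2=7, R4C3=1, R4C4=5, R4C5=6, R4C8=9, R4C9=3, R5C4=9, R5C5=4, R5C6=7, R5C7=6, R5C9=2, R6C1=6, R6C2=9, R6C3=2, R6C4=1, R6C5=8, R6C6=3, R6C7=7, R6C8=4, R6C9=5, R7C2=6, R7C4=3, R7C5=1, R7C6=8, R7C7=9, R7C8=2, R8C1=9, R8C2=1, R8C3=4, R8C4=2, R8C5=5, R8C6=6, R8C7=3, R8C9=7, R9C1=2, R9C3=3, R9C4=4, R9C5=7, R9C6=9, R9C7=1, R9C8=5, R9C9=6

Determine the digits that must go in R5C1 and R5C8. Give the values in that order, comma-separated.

3,1

For R5C1:
  Row 5 already contains {2, 4, 6, 7, 9}.
  Column 1 already contains {2, 5, 6, 8, 9}.
  Its 3×3 block (box 4) already contains {1, 2, 6, 7, 9}.
  The only value from 1–9 not eliminated is 3, so R5C1 = 3.
For R5C8:
  Consider where 1 can go in row 5.
  R5C1 is out (box 4 already has a 1).
  R5C2 is out (column 2 already has a 1).
  R5C3 is out (column 3 already has a 1).
  So the only cell in row 5 that can hold 1 is R5C8.
  So R5C8 = 1.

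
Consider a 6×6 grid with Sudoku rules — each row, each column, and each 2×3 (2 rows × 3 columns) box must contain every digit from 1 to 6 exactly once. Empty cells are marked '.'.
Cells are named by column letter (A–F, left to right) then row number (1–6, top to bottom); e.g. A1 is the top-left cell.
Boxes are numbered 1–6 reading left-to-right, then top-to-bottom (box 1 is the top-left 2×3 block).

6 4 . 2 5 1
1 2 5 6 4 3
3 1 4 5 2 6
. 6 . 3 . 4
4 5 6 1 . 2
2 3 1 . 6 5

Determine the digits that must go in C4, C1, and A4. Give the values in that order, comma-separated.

For C4:
  Row 4 already contains {3, 4, 6}.
  Column C already contains {1, 4, 5, 6}.
  Its 2×3 block (box 3) already contains {1, 3, 4, 6}.
  The only value from 1–6 not eliminated is 2, so C4 = 2.
For C1:
  Row 1 already contains {1, 2, 4, 5, 6}.
  Column C already contains {1, 4, 5, 6}.
  Its 2×3 block (box 1) already contains {1, 2, 4, 5, 6}.
  The only value from 1–6 not eliminated is 3, so C1 = 3.
For A4:
  Row 4 already contains {3, 4, 6}.
  Column A already contains {1, 2, 3, 4, 6}.
  Its 2×3 block (box 3) already contains {1, 3, 4, 6}.
  The only value from 1–6 not eliminated is 5, so A4 = 5.

2,3,5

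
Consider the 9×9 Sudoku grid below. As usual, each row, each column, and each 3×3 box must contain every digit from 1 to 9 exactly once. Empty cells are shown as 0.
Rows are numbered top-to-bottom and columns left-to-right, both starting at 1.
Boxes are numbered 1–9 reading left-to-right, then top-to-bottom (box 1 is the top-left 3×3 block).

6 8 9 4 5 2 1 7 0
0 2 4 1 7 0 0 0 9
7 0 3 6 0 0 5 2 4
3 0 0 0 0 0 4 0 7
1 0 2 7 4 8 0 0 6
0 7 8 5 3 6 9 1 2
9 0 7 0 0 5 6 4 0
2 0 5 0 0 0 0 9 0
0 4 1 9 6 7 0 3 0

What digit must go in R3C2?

1

Row 3 already contains {2, 3, 4, 5, 6, 7}.
Column 2 already contains {2, 4, 7, 8}.
Its 3×3 block (box 1) already contains {2, 3, 4, 6, 7, 8, 9}.
The only value from 1–9 not eliminated is 1, so R3C2 = 1.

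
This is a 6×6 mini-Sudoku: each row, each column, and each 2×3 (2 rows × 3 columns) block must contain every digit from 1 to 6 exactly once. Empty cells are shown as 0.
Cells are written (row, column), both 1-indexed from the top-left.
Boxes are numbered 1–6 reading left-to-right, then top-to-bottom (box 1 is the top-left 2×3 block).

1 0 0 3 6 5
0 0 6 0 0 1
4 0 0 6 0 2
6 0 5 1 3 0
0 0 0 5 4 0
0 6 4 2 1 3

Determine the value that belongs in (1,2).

4

Cell (1,2) itself could take any of {2, 4} by direct elimination.
Consider where 4 can go in row 1.
(1,3) is out (column 3 already has a 4).
So the only cell in row 1 that can hold 4 is (1,2).
Therefore (1,2) = 4.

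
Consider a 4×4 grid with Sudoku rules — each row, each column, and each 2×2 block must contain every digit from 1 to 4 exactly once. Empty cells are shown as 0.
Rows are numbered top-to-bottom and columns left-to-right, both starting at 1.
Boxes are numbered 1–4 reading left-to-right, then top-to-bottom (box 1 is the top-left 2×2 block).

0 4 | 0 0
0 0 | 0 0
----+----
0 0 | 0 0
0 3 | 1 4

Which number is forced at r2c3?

Cell r2c3 itself could take any of {2, 3, 4} by direct elimination.
Consider where 4 can go in column 3.
r1c3 is out (row 1 already has a 4).
r3c3 is out (box 4 already has a 4).
So the only cell in column 3 that can hold 4 is r2c3.
Therefore r2c3 = 4.

4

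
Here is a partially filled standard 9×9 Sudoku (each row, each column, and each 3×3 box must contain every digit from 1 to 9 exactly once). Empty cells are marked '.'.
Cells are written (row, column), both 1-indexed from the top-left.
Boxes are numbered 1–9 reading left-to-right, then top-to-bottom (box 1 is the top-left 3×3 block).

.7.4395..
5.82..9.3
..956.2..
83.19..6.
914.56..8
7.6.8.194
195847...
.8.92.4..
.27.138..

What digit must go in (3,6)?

Cell (3,6) itself could take any of {1, 8} by direct elimination.
Consider where 8 can go in box 2.
(2,5) is out (row 2 already has a 8).
(2,6) is out (row 2 already has a 8).
So the only cell in box 2 that can hold 8 is (3,6).
Therefore (3,6) = 8.

8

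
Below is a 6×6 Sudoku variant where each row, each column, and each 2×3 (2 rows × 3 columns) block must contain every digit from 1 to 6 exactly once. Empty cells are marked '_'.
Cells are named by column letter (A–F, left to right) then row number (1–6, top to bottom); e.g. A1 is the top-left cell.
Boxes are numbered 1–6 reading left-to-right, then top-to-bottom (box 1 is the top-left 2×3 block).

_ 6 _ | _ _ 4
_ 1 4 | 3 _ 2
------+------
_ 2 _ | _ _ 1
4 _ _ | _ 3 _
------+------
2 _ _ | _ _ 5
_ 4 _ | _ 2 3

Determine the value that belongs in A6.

Cell A6 itself could take any of {1, 5, 6} by direct elimination.
Consider where 1 can go in column A.
A1 is out (box 1 already has a 1).
A2 is out (row 2 already has a 1).
A3 is out (row 3 already has a 1).
So the only cell in column A that can hold 1 is A6.
Therefore A6 = 1.

1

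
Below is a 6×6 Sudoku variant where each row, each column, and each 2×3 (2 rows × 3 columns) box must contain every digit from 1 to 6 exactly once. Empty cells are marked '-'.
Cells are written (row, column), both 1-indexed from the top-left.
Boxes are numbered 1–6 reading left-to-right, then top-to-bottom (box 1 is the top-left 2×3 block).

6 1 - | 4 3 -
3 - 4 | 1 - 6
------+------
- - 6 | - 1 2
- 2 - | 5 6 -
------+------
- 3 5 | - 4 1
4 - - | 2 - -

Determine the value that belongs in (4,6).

Cell (4,6) itself could take any of {3, 4} by direct elimination.
Consider where 4 can go in box 4.
(3,4) is out (column 4 already has a 4).
So the only cell in box 4 that can hold 4 is (4,6).
Therefore (4,6) = 4.

4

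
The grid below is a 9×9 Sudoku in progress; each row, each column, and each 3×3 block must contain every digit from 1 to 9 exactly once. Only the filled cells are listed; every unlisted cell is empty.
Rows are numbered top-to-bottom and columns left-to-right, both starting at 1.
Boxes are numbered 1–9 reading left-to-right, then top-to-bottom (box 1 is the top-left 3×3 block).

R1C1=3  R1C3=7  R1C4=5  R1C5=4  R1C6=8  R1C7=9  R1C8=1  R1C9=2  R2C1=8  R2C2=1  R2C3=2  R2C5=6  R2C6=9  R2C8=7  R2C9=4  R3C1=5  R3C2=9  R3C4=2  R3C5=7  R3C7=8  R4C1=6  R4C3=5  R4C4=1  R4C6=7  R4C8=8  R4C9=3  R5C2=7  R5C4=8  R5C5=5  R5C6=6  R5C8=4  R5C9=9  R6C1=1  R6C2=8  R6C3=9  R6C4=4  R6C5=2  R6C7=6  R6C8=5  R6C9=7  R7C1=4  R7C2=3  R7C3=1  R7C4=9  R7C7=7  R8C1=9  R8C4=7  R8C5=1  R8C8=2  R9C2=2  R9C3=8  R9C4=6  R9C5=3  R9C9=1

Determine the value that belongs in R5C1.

Row 5 already contains {4, 5, 6, 7, 8, 9}.
Column 1 already contains {1, 3, 4, 5, 6, 8, 9}.
Its 3×3 block (box 4) already contains {1, 5, 6, 7, 8, 9}.
The only value from 1–9 not eliminated is 2, so R5C1 = 2.

2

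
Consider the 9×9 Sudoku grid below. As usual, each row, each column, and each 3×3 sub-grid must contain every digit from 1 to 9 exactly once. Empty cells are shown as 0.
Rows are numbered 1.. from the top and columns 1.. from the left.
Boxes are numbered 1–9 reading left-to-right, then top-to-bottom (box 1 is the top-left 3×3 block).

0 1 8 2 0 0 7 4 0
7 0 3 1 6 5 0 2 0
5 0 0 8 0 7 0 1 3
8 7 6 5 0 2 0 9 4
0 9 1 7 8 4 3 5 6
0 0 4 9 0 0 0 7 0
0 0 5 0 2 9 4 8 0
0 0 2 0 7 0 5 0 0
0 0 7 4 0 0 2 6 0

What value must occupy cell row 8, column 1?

4

Cell row 8, column 1 itself could take any of {1, 3, 4, 6, 9} by direct elimination.
Consider where 4 can go in column 1.
row 1, column 1 is out (row 1 already has a 4).
row 5, column 1 is out (row 5 already has a 4).
row 6, column 1 is out (row 6 already has a 4).
row 7, column 1 is out (row 7 already has a 4).
row 9, column 1 is out (row 9 already has a 4).
So the only cell in column 1 that can hold 4 is row 8, column 1.
Therefore row 8, column 1 = 4.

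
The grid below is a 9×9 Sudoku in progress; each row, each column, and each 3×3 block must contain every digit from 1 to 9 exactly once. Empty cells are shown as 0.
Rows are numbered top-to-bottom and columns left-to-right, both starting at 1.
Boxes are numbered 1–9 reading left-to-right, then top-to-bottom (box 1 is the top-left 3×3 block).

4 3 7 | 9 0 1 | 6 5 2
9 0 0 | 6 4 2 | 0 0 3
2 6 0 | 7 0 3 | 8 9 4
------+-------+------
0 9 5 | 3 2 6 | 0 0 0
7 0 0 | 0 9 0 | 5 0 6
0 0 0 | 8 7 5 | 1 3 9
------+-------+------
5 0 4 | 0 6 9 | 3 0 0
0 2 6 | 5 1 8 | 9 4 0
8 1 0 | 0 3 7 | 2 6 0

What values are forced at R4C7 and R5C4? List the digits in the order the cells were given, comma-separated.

4,1

For R4C7:
  Consider where 4 can go in row 4.
  R4C1 is out (column 1 already has a 4).
  R4C8 is out (column 8 already has a 4).
  R4C9 is out (column 9 already has a 4).
  So the only cell in row 4 that can hold 4 is R4C7.
  So R4C7 = 4.
For R5C4:
  Consider where 1 can go in column 4.
  R7C4 is out (box 8 already has a 1).
  R9C4 is out (row 9 already has a 1).
  So the only cell in column 4 that can hold 1 is R5C4.
  So R5C4 = 1.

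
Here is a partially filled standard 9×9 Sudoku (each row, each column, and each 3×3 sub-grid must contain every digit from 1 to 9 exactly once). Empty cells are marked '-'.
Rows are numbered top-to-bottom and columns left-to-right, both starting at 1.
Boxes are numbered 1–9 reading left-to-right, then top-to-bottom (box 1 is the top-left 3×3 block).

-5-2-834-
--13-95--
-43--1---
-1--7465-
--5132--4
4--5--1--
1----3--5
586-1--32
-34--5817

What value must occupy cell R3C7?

2

Cell R3C7 itself could take any of {2, 7, 9} by direct elimination.
Consider where 2 can go in column 7.
R5C7 is out (row 5 already has a 2).
R7C7 is out (box 9 already has a 2).
R8C7 is out (row 8 already has a 2).
So the only cell in column 7 that can hold 2 is R3C7.
Therefore R3C7 = 2.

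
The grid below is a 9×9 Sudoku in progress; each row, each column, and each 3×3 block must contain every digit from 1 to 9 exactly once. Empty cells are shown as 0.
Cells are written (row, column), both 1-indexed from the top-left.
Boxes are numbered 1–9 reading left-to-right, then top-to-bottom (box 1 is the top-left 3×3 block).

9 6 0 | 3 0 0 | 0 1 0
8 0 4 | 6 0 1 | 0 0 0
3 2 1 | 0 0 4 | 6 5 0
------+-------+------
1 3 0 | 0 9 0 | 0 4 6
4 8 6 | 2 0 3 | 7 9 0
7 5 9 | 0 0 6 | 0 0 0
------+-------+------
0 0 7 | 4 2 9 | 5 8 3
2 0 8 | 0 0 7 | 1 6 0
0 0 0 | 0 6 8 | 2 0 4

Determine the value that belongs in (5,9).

Cell (5,9) itself could take any of {1, 5} by direct elimination.
Consider where 5 can go in column 9.
(1,9) is out (box 3 already has a 5).
(2,9) is out (box 3 already has a 5).
(3,9) is out (row 3 already has a 5).
(6,9) is out (row 6 already has a 5).
(8,9) is out (box 9 already has a 5).
So the only cell in column 9 that can hold 5 is (5,9).
Therefore (5,9) = 5.

5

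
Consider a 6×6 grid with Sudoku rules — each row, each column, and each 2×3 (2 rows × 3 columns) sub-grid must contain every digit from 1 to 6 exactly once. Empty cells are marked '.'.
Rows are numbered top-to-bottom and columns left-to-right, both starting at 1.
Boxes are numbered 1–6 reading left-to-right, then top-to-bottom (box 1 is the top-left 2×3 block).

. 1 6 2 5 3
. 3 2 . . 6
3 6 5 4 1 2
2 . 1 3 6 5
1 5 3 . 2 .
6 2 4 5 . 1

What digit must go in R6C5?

Row 6 already contains {1, 2, 4, 5, 6}.
Column 5 already contains {1, 2, 5, 6}.
Its 2×3 block (box 6) already contains {1, 2, 5}.
The only value from 1–6 not eliminated is 3, so R6C5 = 3.

3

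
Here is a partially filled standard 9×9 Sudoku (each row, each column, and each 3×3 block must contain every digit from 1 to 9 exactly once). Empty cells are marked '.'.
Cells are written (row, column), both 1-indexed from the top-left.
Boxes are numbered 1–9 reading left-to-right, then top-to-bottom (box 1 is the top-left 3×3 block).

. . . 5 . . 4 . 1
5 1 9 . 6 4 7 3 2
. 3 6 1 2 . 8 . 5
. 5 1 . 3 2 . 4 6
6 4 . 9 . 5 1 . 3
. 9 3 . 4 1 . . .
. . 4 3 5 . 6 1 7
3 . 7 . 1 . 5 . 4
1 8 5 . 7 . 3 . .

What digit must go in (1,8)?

6

Cell (1,8) itself could take any of {6, 9} by direct elimination.
Consider where 6 can go in row 1.
(1,1) is out (column 1 already has a 6).
(1,2) is out (box 1 already has a 6).
(1,3) is out (column 3 already has a 6).
(1,5) is out (column 5 already has a 6).
(1,6) is out (box 2 already has a 6).
So the only cell in row 1 that can hold 6 is (1,8).
Therefore (1,8) = 6.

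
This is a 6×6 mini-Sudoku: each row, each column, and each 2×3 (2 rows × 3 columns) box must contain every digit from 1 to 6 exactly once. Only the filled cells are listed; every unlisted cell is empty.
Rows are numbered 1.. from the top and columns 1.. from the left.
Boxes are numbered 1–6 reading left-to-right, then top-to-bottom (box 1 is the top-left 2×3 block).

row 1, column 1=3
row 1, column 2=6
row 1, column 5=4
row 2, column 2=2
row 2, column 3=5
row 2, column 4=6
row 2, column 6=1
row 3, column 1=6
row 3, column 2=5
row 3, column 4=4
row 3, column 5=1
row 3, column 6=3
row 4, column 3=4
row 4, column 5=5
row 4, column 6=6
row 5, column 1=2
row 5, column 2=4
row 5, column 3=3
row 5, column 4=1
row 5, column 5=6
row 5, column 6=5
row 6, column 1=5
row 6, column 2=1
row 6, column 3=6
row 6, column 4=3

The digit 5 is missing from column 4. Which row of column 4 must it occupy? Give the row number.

Consider where 5 can go in column 4.
row 4, column 4 is out (row 4 already has a 5).
So the only cell in column 4 that can hold 5 is row 1, column 4.
That is row 1.

1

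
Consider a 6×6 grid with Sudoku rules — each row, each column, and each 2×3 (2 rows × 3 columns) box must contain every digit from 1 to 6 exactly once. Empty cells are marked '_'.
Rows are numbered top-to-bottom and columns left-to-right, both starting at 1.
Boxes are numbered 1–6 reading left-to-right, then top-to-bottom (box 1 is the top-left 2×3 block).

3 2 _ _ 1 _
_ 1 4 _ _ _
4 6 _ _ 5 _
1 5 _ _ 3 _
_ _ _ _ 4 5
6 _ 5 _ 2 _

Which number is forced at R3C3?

3

Cell R3C3 itself could take any of {2, 3} by direct elimination.
Consider where 3 can go in box 3.
R4C3 is out (row 4 already has a 3).
So the only cell in box 3 that can hold 3 is R3C3.
Therefore R3C3 = 3.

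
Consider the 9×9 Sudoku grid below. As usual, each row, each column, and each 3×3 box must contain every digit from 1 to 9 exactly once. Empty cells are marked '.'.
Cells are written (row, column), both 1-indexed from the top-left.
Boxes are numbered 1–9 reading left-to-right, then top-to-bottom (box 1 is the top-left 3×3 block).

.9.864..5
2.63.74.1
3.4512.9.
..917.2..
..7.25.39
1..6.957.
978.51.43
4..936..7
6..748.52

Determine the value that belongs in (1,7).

3

Cell (1,7) itself could take any of {3, 7} by direct elimination.
Consider where 3 can go in row 1.
(1,1) is out (column 1 already has a 3).
(1,3) is out (box 1 already has a 3).
(1,8) is out (column 8 already has a 3).
So the only cell in row 1 that can hold 3 is (1,7).
Therefore (1,7) = 3.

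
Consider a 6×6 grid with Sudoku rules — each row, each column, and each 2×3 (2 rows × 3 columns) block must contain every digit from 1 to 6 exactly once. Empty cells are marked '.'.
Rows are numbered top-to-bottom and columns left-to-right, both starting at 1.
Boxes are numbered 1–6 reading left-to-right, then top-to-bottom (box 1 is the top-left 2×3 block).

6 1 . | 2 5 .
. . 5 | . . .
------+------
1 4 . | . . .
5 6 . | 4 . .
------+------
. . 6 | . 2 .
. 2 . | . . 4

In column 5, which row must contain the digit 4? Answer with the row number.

Consider where 4 can go in column 5.
R3C5 is out (row 3 already has a 4).
R4C5 is out (row 4 already has a 4).
R6C5 is out (row 6 already has a 4).
So the only cell in column 5 that can hold 4 is R2C5.
That is row 2.

2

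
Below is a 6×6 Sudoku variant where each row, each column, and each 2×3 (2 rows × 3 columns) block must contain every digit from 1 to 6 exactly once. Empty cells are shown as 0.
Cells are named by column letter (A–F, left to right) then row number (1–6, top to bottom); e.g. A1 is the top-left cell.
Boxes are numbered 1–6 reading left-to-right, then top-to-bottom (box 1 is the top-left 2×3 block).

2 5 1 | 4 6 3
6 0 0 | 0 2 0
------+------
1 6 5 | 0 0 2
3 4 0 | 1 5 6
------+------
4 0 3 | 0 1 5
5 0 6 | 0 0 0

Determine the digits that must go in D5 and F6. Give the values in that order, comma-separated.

6,4

For D5:
  Consider where 6 can go in row 5.
  B5 is out (column B already has a 6).
  So the only cell in row 5 that can hold 6 is D5.
  So D5 = 6.
For F6:
  Row 6 already contains {5, 6}.
  Column F already contains {2, 3, 5, 6}.
  Its 2×3 block (box 6) already contains {1, 5}.
  The only value from 1–6 not eliminated is 4, so F6 = 4.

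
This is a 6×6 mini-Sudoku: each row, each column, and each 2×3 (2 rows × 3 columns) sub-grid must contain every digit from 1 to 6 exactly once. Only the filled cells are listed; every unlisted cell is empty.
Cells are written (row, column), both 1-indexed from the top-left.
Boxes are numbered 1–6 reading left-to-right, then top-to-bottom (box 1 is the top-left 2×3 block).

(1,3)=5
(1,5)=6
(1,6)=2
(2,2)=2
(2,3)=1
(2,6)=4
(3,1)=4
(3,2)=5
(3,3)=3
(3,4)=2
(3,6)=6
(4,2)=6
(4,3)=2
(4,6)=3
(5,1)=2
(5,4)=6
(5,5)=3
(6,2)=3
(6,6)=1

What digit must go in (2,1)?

Cell (2,1) itself could take any of {3, 6} by direct elimination.
Consider where 6 can go in box 1.
(1,1) is out (row 1 already has a 6).
(1,2) is out (row 1 already has a 6).
So the only cell in box 1 that can hold 6 is (2,1).
Therefore (2,1) = 6.

6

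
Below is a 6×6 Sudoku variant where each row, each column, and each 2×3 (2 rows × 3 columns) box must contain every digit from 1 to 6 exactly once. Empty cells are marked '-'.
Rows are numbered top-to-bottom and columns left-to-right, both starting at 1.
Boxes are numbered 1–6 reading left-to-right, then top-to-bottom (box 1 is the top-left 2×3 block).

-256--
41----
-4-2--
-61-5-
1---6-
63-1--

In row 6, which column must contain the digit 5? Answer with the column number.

Consider where 5 can go in row 6.
r6c3 is out (column 3 already has a 5).
r6c5 is out (column 5 already has a 5).
So the only cell in row 6 that can hold 5 is r6c6.
That is column 6.

6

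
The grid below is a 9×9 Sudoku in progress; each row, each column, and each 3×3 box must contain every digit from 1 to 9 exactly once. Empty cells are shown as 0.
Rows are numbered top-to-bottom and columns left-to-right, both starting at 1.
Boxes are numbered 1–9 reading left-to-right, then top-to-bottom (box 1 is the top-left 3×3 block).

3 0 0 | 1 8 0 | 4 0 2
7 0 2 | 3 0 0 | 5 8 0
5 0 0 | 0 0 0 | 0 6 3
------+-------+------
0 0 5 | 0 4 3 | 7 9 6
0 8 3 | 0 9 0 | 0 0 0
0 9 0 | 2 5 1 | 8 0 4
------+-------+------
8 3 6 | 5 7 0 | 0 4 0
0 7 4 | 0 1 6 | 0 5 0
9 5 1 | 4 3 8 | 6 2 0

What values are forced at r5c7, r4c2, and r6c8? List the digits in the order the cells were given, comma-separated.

For r5c7:
  Consider where 2 can go in box 6.
  r5c8 is out (column 8 already has a 2).
  r5c9 is out (column 9 already has a 2).
  r6c8 is out (row 6 already has a 2).
  So the only cell in box 6 that can hold 2 is r5c7.
  So r5c7 = 2.
For r4c2:
  Consider where 2 can go in column 2.
  r1c2 is out (row 1 already has a 2).
  r2c2 is out (row 2 already has a 2).
  r3c2 is out (box 1 already has a 2).
  So the only cell in column 2 that can hold 2 is r4c2.
  So r4c2 = 2.
For r6c8:
  Row 6 already contains {1, 2, 4, 5, 8, 9}.
  Column 8 already contains {2, 4, 5, 6, 8, 9}.
  Its 3×3 block (box 6) already contains {4, 6, 7, 8, 9}.
  The only value from 1–9 not eliminated is 3, so r6c8 = 3.

2,2,3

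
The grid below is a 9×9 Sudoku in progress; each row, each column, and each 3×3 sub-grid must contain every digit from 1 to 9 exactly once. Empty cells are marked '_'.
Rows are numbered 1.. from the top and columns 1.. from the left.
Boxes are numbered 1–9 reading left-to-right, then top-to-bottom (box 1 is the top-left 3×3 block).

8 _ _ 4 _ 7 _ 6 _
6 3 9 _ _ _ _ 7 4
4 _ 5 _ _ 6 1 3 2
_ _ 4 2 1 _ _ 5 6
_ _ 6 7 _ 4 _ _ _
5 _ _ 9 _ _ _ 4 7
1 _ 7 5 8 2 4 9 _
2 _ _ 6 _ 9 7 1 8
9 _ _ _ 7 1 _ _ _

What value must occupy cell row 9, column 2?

4

Cell row 9, column 2 itself could take any of {4, 5, 6, 8} by direct elimination.
Consider where 4 can go in row 9.
row 9, column 3 is out (column 3 already has a 4).
row 9, column 4 is out (column 4 already has a 4).
row 9, column 7 is out (column 7 already has a 4).
row 9, column 8 is out (column 8 already has a 4).
row 9, column 9 is out (column 9 already has a 4).
So the only cell in row 9 that can hold 4 is row 9, column 2.
Therefore row 9, column 2 = 4.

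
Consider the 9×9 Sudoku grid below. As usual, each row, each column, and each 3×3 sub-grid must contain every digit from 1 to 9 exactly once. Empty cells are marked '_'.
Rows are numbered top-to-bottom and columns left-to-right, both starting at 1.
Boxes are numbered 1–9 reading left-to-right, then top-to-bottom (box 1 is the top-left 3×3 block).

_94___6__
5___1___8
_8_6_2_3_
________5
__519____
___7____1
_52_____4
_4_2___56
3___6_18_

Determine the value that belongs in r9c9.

2

Cell r9c9 itself could take any of {2, 7, 9} by direct elimination.
Consider where 2 can go in box 9.
r7c7 is out (row 7 already has a 2).
r7c8 is out (row 7 already has a 2).
r8c7 is out (row 8 already has a 2).
So the only cell in box 9 that can hold 2 is r9c9.
Therefore r9c9 = 2.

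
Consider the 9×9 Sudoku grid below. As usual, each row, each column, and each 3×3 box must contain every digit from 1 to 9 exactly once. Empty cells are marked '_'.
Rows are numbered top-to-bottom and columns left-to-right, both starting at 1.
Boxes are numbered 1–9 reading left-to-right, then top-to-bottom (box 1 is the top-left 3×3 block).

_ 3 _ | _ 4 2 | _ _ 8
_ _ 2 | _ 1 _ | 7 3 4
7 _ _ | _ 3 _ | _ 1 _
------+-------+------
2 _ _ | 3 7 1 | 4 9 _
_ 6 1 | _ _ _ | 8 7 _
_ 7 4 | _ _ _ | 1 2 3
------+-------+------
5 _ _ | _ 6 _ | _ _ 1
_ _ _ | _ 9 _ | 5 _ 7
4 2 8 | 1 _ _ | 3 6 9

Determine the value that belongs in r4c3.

Row 4 already contains {1, 2, 3, 4, 7, 9}.
Column 3 already contains {1, 2, 4, 8}.
Its 3×3 block (box 4) already contains {1, 2, 4, 6, 7}.
The only value from 1–9 not eliminated is 5, so r4c3 = 5.

5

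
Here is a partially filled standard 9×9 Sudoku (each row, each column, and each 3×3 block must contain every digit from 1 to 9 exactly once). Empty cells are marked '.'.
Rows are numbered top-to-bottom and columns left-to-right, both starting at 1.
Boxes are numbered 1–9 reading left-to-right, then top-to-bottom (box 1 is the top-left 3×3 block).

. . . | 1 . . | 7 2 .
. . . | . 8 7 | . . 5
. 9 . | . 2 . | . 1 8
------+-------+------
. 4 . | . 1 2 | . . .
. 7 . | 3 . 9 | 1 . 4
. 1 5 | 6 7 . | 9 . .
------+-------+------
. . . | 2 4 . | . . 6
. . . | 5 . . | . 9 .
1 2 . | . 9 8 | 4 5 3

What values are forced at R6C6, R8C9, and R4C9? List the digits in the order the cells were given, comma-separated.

For R6C6:
  Row 6 already contains {1, 5, 6, 7, 9}.
  Column 6 already contains {2, 7, 8, 9}.
  Its 3×3 block (box 5) already contains {1, 2, 3, 6, 7, 9}.
  The only value from 1–9 not eliminated is 4, so R6C6 = 4.
For R8C9:
  Consider where 1 can go in box 9.
  R7C7 is out (column 7 already has a 1).
  R7C8 is out (column 8 already has a 1).
  R8C7 is out (column 7 already has a 1).
  So the only cell in box 9 that can hold 1 is R8C9.
  So R8C9 = 1.
For R4C9:
  Row 4 already contains {1, 2, 4}.
  Column 9 already contains {3, 4, 5, 6, 8}.
  Its 3×3 block (box 6) already contains {1, 4, 9}.
  The only value from 1–9 not eliminated is 7, so R4C9 = 7.

4,1,7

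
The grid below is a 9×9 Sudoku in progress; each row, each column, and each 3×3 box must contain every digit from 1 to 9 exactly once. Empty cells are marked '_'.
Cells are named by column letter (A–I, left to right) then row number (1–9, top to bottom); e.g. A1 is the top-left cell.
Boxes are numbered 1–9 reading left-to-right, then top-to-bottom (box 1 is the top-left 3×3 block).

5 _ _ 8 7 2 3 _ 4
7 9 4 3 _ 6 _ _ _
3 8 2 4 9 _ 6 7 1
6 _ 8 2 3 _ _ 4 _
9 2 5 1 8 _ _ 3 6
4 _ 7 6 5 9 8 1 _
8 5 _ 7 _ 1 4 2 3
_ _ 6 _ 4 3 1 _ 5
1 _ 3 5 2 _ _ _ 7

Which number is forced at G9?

9

Row 9 already contains {1, 2, 3, 5, 7}.
Column G already contains {1, 3, 4, 6, 8}.
Its 3×3 block (box 9) already contains {1, 2, 3, 4, 5, 7}.
The only value from 1–9 not eliminated is 9, so G9 = 9.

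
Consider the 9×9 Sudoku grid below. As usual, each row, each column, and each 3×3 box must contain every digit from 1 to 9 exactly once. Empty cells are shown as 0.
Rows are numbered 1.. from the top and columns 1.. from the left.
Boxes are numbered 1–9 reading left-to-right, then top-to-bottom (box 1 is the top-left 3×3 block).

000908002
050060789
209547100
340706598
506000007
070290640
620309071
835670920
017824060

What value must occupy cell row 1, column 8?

5

Cell row 1, column 8 itself could take any of {3, 5} by direct elimination.
Consider where 5 can go in row 1.
row 1, column 1 is out (column 1 already has a 5).
row 1, column 2 is out (column 2 already has a 5).
row 1, column 3 is out (column 3 already has a 5).
row 1, column 5 is out (box 2 already has a 5).
row 1, column 7 is out (column 7 already has a 5).
So the only cell in row 1 that can hold 5 is row 1, column 8.
Therefore row 1, column 8 = 5.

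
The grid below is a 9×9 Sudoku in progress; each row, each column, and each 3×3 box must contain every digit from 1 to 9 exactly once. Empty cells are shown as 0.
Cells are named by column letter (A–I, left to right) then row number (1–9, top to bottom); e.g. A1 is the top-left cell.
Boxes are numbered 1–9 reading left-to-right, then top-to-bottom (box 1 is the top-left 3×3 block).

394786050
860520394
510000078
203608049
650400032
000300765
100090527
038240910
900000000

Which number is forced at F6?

2

Cell F6 itself could take any of {1, 2, 9} by direct elimination.
Consider where 2 can go in box 5.
E4 is out (row 4 already has a 2).
E5 is out (row 5 already has a 2).
F5 is out (row 5 already has a 2).
E6 is out (column E already has a 2).
So the only cell in box 5 that can hold 2 is F6.
Therefore F6 = 2.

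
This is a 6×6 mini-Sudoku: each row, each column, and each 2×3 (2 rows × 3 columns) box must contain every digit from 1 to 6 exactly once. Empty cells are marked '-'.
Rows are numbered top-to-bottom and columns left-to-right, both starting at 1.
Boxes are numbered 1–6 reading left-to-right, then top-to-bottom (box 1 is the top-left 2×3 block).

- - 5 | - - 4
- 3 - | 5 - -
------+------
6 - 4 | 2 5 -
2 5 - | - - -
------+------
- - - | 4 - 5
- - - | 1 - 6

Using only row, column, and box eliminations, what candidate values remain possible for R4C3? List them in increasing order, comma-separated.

1,3

Row 4 already contains {2, 5}.
Column 3 already contains {4, 5}.
Its 2×3 block (box 3) already contains {2, 4, 5, 6}.
Removing those from 1–6 leaves {1, 3} as the candidates for R4C3.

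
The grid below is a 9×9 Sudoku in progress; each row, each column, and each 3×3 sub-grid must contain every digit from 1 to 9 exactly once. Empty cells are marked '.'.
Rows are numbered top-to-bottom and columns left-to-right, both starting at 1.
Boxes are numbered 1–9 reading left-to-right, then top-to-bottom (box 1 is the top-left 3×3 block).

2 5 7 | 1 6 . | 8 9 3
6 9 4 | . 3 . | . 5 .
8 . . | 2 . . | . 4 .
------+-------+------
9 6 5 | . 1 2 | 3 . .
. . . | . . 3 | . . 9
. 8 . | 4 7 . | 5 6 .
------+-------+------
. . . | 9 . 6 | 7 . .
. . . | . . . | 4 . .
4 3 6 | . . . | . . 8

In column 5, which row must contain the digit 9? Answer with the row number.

Consider where 9 can go in column 5.
r5c5 is out (row 5 already has a 9).
r7c5 is out (row 7 already has a 9).
r8c5 is out (box 8 already has a 9).
r9c5 is out (box 8 already has a 9).
So the only cell in column 5 that can hold 9 is r3c5.
That is row 3.

3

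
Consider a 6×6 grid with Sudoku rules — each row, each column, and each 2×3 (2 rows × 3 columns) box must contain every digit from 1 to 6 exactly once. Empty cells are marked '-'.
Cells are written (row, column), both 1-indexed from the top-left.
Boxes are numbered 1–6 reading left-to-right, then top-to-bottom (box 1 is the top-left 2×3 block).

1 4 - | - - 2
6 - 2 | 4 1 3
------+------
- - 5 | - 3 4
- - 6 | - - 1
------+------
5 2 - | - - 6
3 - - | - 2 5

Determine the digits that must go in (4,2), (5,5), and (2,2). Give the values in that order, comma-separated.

For (4,2):
  Row 4 already contains {1, 6}.
  Column 2 already contains {2, 4}.
  Its 2×3 block (box 3) already contains {5, 6}.
  The only value from 1–6 not eliminated is 3, so (4,2) = 3.
For (5,5):
  Row 5 already contains {2, 5, 6}.
  Column 5 already contains {1, 2, 3}.
  Its 2×3 block (box 6) already contains {2, 5, 6}.
  The only value from 1–6 not eliminated is 4, so (5,5) = 4.
For (2,2):
  Row 2 already contains {1, 2, 3, 4, 6}.
  Column 2 already contains {2, 4}.
  Its 2×3 block (box 1) already contains {1, 2, 4, 6}.
  The only value from 1–6 not eliminated is 5, so (2,2) = 5.

3,4,5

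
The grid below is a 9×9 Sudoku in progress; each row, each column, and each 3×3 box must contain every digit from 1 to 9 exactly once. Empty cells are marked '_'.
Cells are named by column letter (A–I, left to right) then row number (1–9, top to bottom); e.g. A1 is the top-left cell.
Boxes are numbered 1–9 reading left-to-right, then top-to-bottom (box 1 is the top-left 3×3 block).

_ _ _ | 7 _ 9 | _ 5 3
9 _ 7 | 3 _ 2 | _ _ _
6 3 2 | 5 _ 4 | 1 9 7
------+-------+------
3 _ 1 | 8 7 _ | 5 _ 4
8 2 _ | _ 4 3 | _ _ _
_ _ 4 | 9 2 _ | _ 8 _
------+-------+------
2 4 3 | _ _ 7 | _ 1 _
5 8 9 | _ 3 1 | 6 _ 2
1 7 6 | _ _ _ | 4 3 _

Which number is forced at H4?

2

Cell H4 itself could take any of {2, 6} by direct elimination.
Consider where 2 can go in box 6.
G5 is out (row 5 already has a 2).
H5 is out (row 5 already has a 2).
I5 is out (row 5 already has a 2).
G6 is out (row 6 already has a 2).
I6 is out (row 6 already has a 2).
So the only cell in box 6 that can hold 2 is H4.
Therefore H4 = 2.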